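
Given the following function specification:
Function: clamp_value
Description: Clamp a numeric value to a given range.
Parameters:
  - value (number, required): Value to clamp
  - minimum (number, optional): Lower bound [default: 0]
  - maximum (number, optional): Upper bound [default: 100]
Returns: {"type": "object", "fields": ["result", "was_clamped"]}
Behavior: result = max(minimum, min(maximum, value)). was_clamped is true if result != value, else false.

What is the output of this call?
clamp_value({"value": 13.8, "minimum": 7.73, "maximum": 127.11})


result = max(7.73, min(127.11, 13.8)) = max(7.73, 13.8) = 13.8
was_clamped = (13.8 != 13.8) = false
Output:
{"result": 13.8, "was_clamped": false}


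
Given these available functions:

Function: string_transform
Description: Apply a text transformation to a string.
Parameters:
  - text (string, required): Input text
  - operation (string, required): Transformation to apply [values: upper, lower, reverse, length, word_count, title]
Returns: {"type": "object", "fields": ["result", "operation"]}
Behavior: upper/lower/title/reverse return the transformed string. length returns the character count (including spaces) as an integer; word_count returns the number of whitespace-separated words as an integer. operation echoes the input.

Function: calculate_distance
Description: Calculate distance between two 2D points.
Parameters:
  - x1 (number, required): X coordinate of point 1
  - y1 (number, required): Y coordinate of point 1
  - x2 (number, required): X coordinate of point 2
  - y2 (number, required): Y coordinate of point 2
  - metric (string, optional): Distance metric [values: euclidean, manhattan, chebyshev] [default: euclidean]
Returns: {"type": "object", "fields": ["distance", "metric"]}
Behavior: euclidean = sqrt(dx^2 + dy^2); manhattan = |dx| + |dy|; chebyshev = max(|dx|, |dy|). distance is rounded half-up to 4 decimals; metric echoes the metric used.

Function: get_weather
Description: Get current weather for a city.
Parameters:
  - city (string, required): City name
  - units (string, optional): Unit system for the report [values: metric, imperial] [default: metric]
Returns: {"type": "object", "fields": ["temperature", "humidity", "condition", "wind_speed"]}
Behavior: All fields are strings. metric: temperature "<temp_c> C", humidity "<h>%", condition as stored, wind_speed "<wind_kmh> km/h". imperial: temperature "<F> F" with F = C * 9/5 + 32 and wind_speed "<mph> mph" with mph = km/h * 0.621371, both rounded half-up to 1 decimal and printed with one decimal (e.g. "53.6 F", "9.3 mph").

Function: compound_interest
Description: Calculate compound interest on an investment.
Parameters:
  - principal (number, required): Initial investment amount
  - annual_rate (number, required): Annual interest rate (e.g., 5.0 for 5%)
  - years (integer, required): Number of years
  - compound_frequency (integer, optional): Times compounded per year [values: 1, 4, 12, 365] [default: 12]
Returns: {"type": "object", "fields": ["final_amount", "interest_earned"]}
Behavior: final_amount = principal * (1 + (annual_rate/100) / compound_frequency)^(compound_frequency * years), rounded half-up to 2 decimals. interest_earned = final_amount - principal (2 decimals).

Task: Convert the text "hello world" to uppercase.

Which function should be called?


The task needs a function whose description is: Apply a text transformation to a string.
string_transform


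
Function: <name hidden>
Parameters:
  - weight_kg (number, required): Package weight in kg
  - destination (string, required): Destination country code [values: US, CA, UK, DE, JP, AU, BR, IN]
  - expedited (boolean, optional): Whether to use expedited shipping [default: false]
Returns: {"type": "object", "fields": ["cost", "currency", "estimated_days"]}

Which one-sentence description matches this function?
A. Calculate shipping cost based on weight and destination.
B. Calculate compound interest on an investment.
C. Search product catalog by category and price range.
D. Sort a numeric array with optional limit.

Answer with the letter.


Parameters weight_kg, destination, expedited and return ["cost", "currency", "estimated_days"] fit: Calculate shipping cost based on weight and destination.
A


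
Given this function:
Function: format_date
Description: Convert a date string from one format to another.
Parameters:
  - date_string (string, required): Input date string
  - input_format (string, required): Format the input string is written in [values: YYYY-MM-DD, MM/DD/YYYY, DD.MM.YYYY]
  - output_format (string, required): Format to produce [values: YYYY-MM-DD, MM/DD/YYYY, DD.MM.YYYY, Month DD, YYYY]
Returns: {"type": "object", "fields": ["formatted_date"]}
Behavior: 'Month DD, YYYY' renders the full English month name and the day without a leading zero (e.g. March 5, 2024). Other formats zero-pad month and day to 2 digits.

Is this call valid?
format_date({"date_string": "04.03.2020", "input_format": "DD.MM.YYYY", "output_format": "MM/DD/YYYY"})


Checking all required parameters present and types match... All valid.
Valid


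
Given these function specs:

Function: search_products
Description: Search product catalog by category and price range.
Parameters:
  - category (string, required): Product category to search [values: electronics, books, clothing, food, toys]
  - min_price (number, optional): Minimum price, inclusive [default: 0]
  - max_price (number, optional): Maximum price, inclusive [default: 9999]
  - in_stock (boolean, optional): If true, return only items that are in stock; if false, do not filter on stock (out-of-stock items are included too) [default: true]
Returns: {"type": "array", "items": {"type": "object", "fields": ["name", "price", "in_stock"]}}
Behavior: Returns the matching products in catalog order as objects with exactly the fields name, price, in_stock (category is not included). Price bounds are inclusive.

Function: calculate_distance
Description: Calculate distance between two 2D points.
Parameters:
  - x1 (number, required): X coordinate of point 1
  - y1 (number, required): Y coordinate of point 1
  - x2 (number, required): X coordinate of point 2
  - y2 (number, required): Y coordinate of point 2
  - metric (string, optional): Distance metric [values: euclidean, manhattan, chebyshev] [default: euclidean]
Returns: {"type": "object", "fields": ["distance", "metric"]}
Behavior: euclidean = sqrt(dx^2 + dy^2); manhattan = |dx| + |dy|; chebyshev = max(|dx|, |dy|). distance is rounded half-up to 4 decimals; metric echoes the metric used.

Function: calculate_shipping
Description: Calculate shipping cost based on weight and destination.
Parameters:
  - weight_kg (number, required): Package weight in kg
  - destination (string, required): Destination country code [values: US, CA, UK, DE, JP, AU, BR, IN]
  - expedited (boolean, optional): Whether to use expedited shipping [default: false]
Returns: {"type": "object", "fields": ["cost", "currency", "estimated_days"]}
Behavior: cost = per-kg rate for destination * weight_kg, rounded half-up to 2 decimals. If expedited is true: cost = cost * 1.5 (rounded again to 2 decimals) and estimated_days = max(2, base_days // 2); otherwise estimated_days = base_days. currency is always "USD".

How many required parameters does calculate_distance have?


Parameters of calculate_distance: x1 (required), y1 (required), x2 (required), y2 (required), metric (optional)
Required count:
4


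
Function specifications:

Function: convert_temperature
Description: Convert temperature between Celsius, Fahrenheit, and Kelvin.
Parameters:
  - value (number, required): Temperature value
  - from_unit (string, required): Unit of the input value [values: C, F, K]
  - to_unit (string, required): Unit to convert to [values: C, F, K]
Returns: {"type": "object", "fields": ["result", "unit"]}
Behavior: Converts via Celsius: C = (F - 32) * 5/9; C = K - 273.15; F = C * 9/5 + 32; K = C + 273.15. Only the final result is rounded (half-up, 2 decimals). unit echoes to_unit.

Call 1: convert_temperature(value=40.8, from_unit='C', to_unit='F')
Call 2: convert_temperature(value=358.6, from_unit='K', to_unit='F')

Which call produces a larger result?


Call 1:
  Input already in C: 40.8
  To F: 40.8 * 9/5 + 32 = 105.44
  Round to 2 decimals: 105.44
  -> 105.44 F
Call 2:
  To C: 358.6 - 273.15 = 85.45
  To F: 85.45 * 9/5 + 32 = 185.81
  Round to 2 decimals: 185.81
  -> 185.81 F
Call 2 (185.81 F)


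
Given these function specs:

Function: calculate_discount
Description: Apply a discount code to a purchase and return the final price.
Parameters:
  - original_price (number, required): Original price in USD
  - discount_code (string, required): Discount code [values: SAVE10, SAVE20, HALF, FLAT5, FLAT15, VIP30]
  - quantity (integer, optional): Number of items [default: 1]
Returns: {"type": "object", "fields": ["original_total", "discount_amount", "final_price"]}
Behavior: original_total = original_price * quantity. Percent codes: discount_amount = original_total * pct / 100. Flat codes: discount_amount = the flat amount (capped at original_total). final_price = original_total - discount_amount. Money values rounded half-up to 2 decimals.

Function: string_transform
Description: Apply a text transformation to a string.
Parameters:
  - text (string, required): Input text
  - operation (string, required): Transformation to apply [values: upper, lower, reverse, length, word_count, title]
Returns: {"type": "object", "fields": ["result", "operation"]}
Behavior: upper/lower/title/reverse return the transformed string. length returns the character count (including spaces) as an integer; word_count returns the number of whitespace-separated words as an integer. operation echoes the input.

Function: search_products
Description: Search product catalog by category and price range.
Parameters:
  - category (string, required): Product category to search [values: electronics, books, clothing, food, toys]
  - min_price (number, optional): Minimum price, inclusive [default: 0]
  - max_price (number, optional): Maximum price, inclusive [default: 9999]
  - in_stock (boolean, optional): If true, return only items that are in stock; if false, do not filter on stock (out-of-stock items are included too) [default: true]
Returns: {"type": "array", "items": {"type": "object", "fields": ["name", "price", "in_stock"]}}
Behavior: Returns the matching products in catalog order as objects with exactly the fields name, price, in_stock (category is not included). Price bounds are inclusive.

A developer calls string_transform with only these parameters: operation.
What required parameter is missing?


Required parameters: text, operation
Provided: operation
Missing: text
text


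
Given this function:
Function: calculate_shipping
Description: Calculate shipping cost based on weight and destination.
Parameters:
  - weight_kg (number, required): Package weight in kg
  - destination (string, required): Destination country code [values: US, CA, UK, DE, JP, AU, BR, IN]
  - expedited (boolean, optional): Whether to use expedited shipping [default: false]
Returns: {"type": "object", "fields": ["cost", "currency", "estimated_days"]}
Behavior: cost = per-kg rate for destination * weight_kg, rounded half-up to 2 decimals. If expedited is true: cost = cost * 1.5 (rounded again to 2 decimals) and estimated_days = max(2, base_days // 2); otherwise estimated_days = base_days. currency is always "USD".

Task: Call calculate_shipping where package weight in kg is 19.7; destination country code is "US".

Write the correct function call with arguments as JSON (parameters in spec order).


Mapping each described value to its parameter name:
  'Package weight in kg' -> weight_kg = 19.7
  'Destination country code' -> destination = "US"
calculate_shipping({"weight_kg": 19.7, "destination": "US"})


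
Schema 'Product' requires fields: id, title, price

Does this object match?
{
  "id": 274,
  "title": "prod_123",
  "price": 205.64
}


Checking required fields... All present.
Valid - all required fields present


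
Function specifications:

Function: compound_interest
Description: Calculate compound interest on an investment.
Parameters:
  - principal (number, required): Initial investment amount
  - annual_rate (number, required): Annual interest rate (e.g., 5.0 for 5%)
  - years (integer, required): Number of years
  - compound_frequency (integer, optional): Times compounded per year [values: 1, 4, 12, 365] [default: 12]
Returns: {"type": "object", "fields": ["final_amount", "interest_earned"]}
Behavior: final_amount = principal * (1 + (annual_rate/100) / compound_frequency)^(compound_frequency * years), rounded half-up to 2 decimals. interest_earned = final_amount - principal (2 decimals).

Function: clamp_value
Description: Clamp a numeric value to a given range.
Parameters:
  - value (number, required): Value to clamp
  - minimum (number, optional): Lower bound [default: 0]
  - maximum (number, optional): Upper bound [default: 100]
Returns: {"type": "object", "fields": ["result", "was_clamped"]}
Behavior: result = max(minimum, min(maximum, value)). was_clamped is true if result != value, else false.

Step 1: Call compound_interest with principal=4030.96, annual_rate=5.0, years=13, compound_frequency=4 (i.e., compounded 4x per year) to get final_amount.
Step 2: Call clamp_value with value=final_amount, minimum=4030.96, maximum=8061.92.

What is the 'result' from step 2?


Step 1: compound_interest
  rate per period = 5.0/100/4 = 0.0125 (keep full precision); periods = 4 * 13 = 52
  (1 + 0.0125)^52 = 1.90783872
  final_amount = 4030.96 * 1.90783872 = 7690.421557 -> 7690.42
  interest_earned = 7690.42 - 4030.96 = 3659.46
  -> final_amount = 7690.42
Step 2: clamp_value(value=7690.42, minimum=4030.96, maximum=8061.92)
  result = max(4030.96, min(8061.92, 7690.42)) = max(4030.96, 7690.42) = 7690.42
  was_clamped = (7690.42 != 7690.42) = false
  -> result = 7690.42
7690.42


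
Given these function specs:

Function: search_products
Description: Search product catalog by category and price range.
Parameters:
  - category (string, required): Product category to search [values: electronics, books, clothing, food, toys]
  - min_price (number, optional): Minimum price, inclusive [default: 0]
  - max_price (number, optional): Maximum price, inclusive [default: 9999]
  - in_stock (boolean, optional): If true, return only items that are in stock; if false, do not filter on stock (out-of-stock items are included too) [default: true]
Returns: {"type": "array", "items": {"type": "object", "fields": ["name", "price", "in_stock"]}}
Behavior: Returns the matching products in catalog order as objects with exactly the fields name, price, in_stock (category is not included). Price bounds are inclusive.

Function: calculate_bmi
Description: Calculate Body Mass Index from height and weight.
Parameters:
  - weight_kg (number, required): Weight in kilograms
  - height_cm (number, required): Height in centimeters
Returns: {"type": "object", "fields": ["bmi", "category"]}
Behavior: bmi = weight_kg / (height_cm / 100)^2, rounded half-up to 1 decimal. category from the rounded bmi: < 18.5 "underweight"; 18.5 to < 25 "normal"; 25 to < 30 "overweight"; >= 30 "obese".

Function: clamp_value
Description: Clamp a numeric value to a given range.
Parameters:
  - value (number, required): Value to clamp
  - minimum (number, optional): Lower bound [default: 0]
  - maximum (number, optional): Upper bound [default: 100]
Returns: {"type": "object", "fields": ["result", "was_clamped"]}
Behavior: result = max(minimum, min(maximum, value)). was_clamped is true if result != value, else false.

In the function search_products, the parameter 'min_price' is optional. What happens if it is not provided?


The search_products spec declares:
  - min_price (number, optional): Minimum price, inclusive [default: 0]
It defaults to 0


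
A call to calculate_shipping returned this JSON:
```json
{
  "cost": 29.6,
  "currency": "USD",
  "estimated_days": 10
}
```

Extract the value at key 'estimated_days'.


10


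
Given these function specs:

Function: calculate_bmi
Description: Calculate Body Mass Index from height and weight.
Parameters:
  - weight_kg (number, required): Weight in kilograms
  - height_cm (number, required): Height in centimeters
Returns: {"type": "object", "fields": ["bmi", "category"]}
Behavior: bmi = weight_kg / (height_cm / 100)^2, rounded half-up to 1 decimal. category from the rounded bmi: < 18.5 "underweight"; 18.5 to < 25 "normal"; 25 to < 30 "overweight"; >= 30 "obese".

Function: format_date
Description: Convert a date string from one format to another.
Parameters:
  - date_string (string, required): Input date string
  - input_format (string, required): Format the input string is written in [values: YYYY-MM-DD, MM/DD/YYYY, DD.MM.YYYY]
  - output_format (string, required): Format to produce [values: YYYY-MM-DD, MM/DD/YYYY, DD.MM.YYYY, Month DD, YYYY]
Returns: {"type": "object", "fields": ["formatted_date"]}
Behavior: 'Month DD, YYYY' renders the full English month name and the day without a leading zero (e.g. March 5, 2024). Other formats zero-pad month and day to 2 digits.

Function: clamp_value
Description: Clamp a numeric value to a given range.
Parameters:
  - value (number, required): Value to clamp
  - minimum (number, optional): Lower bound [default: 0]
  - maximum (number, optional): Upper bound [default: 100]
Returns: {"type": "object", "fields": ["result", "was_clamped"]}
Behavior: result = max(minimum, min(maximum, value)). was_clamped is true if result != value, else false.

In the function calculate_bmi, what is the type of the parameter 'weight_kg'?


The calculate_bmi spec declares:
  - weight_kg (number, required): Weight in kilograms
Type:
number


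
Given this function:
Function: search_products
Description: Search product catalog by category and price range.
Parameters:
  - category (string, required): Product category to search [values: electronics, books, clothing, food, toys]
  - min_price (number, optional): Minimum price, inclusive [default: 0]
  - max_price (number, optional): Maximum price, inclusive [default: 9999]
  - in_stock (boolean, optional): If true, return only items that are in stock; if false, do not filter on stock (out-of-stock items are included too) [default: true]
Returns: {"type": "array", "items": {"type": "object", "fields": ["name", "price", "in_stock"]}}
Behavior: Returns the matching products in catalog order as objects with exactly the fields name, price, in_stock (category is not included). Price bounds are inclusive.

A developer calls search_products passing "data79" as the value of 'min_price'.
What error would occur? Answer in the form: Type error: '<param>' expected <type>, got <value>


Spec: 'min_price' is declared as number; "data79" is a string.
Type error: 'min_price' expected number, got "data79"


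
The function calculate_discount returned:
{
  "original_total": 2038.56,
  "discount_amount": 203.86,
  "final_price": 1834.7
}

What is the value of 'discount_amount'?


203.86


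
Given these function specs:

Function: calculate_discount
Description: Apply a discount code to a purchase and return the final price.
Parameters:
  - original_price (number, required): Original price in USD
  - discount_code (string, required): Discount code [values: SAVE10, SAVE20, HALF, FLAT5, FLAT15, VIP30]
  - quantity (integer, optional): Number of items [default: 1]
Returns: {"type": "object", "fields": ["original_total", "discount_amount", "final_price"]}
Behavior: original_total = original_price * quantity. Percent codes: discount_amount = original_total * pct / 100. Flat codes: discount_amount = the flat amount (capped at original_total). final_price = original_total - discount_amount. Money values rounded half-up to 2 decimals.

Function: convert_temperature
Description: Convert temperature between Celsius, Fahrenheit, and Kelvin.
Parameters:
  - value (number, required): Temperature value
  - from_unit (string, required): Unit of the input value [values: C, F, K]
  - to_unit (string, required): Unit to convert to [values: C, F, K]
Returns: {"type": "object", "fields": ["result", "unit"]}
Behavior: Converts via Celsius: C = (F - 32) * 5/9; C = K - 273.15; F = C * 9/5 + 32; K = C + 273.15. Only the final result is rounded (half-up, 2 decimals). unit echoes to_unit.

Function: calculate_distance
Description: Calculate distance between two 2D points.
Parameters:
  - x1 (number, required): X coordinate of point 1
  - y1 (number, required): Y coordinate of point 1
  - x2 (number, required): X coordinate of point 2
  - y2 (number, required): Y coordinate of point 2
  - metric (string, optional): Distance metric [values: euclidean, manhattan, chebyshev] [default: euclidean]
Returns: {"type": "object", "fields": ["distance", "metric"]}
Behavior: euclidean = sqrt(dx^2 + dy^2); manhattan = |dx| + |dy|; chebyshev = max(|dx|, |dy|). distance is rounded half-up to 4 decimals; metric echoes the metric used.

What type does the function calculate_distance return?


The calculate_distance spec declares Returns: {"type": "object", "fields": ["distance", "metric"]}
Type:
object


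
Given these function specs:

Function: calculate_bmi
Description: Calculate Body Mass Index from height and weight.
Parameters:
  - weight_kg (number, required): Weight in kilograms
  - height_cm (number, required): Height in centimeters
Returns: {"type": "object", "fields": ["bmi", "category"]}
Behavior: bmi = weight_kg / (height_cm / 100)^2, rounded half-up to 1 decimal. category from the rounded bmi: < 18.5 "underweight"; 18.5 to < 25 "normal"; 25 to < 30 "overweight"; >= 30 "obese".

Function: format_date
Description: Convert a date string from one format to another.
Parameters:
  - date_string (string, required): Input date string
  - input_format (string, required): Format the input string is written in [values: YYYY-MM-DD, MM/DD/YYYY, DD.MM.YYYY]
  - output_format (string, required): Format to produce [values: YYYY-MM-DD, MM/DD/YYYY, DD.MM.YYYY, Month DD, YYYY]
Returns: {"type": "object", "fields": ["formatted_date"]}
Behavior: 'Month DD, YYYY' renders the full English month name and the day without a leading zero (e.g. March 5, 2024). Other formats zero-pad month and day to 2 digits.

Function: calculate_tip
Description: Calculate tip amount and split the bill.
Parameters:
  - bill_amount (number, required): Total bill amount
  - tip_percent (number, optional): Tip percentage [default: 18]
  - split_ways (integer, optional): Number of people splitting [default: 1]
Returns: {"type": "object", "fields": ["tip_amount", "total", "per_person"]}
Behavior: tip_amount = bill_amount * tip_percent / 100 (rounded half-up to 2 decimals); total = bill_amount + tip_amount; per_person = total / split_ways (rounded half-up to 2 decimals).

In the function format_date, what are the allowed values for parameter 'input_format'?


The format_date spec declares:
  - input_format (string, required): Format the input string is written in [values: YYYY-MM-DD, MM/DD/YYYY, DD.MM.YYYY]
Allowed values:
YYYY-MM-DD, MM/DD/YYYY, DD.MM.YYYY


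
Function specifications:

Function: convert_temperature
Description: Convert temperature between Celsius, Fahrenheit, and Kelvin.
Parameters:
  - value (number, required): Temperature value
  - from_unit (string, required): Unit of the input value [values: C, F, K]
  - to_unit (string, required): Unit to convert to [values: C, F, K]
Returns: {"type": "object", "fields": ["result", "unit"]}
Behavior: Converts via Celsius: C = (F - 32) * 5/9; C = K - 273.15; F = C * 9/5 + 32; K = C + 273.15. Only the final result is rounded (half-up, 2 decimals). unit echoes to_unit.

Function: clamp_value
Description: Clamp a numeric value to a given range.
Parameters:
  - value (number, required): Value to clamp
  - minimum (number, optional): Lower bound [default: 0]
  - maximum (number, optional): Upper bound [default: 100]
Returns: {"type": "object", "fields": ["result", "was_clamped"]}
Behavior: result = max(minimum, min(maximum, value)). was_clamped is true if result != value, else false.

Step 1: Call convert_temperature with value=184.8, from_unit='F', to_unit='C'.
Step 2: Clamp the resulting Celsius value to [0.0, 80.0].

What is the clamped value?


Step 1: convert_temperature(value=184.8, from_unit=F, to_unit=C)
  To C: (184.8 - 32) * 5/9 = 84.888889
  Target is C: 84.888889
  Round to 2 decimals: 84.89
  -> result = 84.89 C
Step 2: clamp_value(value=84.89, minimum=0.0, maximum=80.0)
  result = max(0.0, min(80.0, 84.89)) = max(0.0, 80.0) = 80.0
  was_clamped = (80.0 != 84.89) = true
  -> result = 80.0
80.0


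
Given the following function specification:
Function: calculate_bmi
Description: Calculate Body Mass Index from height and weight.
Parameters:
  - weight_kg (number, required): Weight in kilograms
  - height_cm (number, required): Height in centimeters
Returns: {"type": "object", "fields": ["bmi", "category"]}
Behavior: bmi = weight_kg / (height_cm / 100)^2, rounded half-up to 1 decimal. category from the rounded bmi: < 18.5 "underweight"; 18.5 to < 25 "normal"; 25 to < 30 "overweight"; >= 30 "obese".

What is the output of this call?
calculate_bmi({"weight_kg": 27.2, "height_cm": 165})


height_m = 165 / 100 = 1.65
bmi = 27.2 / 1.65^2 = 27.2 / 2.7225 = 9.990817 -> 10.0
10.0 < 18.5 -> underweight
Output:
{"bmi": 10.0, "category": "underweight"}


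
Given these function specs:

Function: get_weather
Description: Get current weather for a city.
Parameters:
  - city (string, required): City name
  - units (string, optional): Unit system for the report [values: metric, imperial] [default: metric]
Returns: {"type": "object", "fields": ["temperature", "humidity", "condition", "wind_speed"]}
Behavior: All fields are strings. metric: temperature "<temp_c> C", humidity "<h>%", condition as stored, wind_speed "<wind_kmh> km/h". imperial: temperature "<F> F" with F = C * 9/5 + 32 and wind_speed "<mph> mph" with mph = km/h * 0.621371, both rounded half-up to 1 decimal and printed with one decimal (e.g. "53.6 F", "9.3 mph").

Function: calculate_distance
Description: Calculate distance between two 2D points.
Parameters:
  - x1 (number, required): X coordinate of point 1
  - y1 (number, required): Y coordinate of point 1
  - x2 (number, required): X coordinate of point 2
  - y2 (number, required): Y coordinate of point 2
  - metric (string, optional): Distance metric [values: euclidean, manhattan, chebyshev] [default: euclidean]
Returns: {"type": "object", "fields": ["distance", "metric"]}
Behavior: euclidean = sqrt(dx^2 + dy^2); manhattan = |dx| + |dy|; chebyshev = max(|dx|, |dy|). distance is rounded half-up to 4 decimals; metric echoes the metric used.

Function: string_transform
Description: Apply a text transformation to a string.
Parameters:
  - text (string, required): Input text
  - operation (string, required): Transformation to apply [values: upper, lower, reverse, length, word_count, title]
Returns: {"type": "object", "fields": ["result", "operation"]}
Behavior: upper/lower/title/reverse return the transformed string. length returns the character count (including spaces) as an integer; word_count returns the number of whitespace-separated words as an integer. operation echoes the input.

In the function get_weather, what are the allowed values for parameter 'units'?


The get_weather spec declares:
  - units (string, optional): Unit system for the report [values: metric, imperial] [default: metric]
Allowed values:
metric, imperial


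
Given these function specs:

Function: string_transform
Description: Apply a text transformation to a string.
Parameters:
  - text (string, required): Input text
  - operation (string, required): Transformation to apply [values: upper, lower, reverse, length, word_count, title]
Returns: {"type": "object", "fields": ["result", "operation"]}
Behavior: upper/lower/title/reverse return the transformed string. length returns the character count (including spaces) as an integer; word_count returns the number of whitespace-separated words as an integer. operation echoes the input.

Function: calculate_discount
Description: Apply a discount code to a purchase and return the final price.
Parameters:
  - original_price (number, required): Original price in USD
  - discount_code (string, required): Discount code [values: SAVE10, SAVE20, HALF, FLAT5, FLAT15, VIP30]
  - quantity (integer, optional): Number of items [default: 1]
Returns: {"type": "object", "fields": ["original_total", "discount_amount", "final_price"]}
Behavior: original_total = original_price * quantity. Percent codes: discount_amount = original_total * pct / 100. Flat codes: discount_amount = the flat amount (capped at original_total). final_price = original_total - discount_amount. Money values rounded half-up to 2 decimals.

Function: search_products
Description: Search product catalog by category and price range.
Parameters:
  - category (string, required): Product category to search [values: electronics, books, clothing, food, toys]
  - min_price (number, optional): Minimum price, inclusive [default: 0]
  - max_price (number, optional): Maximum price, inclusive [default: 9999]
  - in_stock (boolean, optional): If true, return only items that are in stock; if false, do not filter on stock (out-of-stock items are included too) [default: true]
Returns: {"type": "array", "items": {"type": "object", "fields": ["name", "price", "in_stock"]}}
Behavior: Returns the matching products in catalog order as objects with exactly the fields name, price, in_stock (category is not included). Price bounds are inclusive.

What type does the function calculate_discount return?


The calculate_discount spec declares Returns: {"type": "object", "fields": ["original_total", "discount_amount", "final_price"]}
Type:
object


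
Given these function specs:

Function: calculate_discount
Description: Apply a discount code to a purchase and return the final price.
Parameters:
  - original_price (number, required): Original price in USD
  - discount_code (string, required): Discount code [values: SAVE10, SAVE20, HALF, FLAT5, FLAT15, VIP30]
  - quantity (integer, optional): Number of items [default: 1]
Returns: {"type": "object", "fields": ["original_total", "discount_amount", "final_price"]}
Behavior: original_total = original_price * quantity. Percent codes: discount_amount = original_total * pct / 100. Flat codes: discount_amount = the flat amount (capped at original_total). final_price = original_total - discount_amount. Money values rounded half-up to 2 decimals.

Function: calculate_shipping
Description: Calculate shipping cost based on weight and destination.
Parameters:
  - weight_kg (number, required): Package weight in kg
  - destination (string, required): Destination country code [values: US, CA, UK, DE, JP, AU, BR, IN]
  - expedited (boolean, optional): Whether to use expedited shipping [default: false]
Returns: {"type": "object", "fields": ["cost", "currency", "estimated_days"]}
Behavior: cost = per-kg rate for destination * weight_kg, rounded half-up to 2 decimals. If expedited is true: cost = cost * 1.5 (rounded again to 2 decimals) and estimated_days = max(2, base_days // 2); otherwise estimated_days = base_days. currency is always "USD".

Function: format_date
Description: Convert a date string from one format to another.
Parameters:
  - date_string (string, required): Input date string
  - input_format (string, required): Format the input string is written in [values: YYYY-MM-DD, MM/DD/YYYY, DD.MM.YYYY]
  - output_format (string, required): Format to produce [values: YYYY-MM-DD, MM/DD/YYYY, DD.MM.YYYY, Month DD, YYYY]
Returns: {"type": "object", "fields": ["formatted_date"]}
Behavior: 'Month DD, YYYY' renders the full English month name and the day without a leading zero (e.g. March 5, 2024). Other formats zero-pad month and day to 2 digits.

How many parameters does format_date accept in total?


Parameters of format_date: date_string (required), input_format (required), output_format (required)
Total:
3


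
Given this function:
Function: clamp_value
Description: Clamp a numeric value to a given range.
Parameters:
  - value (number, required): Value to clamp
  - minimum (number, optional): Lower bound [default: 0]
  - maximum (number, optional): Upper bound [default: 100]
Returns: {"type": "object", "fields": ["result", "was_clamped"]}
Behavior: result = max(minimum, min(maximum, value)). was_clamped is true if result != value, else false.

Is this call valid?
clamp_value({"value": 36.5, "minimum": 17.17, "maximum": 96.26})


Checking all required parameters present and types match... All valid.
Valid


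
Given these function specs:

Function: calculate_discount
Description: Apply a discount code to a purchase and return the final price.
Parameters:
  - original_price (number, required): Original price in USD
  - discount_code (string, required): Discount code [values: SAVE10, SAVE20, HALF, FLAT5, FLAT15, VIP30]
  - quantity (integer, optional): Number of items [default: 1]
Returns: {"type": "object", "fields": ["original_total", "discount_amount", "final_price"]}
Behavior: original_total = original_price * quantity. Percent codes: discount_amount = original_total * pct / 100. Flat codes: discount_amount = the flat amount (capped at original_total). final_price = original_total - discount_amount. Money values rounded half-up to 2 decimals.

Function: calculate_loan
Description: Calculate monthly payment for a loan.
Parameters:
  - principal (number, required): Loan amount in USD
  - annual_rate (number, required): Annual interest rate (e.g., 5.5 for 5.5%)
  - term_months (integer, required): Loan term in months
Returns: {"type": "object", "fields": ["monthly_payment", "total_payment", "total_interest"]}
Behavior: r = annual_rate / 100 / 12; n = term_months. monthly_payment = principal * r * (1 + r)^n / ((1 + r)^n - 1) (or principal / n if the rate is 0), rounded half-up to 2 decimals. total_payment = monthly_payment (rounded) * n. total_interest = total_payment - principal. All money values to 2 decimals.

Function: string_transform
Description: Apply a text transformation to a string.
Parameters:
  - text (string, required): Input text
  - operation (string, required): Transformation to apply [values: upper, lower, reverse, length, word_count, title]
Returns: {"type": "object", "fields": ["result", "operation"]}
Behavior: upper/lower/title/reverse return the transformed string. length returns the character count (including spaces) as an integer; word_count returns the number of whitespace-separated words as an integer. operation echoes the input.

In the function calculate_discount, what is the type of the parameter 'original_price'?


The calculate_discount spec declares:
  - original_price (number, required): Original price in USD
Type:
number


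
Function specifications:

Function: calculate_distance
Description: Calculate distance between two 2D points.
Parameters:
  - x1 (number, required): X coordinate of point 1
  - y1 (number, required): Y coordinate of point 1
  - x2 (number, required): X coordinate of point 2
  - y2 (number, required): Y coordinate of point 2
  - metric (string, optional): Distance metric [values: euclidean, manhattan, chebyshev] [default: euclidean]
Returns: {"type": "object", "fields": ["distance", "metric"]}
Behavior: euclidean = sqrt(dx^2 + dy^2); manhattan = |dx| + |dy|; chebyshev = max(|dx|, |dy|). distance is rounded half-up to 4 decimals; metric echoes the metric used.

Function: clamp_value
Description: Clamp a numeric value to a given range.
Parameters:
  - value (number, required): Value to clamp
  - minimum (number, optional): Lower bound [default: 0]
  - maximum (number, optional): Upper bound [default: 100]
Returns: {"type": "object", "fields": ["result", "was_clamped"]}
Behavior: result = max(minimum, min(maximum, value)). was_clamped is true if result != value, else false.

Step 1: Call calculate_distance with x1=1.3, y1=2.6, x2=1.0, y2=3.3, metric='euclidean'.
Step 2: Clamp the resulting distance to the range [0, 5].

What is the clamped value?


Step 1: calculate_distance (euclidean)
  |dx| = |1 - 1.3| = 0.3; |dy| = |3.3 - 2.6| = 0.7
  euclidean: sqrt(0.3^2 + 0.7^2) = sqrt(0.58) = 0.761577
  Round to 4 decimals: 0.7616
  -> distance = 0.7616
Step 2: clamp_value(value=0.7616, minimum=0, maximum=5)
  result = max(0, min(5, 0.7616)) = max(0, 0.7616) = 0.7616
  was_clamped = (0.7616 != 0.7616) = false
  -> result = 0.7616
0.7616


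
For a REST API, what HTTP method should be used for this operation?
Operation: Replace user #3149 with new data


GET = read, POST = create, PUT = update/replace, DELETE = remove
This operation is an update/replace.
PUT


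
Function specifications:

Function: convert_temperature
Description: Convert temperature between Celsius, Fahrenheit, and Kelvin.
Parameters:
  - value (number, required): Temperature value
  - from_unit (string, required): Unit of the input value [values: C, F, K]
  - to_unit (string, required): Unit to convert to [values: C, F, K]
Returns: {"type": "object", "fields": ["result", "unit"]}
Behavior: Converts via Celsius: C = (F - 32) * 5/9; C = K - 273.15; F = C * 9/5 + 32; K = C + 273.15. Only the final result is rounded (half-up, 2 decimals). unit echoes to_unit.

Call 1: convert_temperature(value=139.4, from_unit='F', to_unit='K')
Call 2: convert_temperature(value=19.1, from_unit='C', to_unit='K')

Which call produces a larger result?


Call 1:
  To C: (139.4 - 32) * 5/9 = 59.666667
  To K: 59.666667 + 273.15 = 332.816667
  Round to 2 decimals: 332.82
  -> 332.82 K
Call 2:
  Input already in C: 19.1
  To K: 19.1 + 273.15 = 292.25
  Round to 2 decimals: 292.25
  -> 292.25 K
Call 1 (332.82 K)


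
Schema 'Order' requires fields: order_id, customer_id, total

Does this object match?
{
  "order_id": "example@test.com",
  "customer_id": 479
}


Checking required fields...
Missing: total
Invalid - missing required field 'total'


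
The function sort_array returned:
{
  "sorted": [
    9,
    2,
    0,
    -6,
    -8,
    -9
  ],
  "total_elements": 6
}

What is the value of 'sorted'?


[9, 2, 0, -6, -8, -9]


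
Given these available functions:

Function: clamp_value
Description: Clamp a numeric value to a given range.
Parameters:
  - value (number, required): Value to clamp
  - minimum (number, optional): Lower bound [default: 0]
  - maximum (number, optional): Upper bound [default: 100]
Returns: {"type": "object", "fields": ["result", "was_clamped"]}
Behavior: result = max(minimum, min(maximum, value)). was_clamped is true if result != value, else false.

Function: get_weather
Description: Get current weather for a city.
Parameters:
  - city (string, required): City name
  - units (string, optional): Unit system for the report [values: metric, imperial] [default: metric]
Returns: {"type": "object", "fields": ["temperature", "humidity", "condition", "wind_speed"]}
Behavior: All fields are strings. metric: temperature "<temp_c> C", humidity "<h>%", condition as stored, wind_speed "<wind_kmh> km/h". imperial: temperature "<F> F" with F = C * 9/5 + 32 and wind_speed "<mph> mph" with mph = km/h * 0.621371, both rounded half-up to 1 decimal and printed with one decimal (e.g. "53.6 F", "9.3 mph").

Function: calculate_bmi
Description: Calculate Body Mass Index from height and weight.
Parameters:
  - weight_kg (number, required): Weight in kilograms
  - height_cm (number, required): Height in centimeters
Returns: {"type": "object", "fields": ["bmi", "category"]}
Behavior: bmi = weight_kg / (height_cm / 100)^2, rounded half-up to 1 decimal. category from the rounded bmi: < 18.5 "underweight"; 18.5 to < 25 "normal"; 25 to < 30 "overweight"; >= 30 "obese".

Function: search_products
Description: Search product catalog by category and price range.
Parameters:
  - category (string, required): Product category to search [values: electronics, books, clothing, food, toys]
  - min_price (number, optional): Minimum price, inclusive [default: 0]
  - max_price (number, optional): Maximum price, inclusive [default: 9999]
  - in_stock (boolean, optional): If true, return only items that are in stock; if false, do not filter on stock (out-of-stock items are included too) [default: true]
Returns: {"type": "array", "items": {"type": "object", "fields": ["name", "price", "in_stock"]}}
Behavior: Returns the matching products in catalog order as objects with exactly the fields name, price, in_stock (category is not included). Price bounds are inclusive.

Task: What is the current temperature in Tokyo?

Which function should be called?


The task needs a function whose description is: Get current weather for a city.
get_weather
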